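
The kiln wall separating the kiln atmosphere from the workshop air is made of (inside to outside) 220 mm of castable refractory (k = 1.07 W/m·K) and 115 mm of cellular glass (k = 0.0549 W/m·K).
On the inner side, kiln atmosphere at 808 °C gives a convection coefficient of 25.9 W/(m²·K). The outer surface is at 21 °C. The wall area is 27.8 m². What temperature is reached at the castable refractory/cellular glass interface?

T ≈ 726 °C

Thermal resistances in series:
R_inner film = 1/(h_i·A) = 1/(25.9×27.8) = 0.001389 K/W
R_castable refractory = L/(kA) = 0.22/(1.07×27.8) = 0.007396 K/W
R_cellular glass = L/(kA) = 0.115/(0.0549×27.8) = 0.07535 K/W
R_total = 0.08413 K/W;  Q = ΔT/R_total = 787/0.08413 = 9354 W
T_interface = T_inner − Q·ΣR(inner→interface) = 808 − 9350×0.008785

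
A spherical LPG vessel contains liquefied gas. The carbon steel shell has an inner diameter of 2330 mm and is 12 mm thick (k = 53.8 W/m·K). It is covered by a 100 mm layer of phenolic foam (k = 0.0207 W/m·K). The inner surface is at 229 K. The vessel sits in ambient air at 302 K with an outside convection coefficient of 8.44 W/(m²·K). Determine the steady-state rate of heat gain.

For a spherical shell R = (1/r₁ − 1/r₂)/(4πk); film R = 1/(h·4πr²). In series:
R_carbon steel shell = (1/1.165 − 1/1.177)/(4π×53.8) = 1.294×10^-5 K/W
R_phenolic foam = (1/1.177 − 1/1.277)/(4π×0.0207) = 0.2558 K/W
R_outer film = 1/(h·4πr_o²) = 1/(8.44×4π×1.277²) = 0.005782 K/W
R_total = 0.2616 K/W
Q = ΔT/R_total = 73/0.2616

Q ≈ 279 W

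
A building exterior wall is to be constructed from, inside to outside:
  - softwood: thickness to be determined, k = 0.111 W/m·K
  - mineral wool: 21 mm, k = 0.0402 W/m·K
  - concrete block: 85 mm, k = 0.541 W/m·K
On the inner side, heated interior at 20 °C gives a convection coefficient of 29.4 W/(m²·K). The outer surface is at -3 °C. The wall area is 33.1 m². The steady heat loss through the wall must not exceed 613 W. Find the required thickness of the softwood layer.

L ≈ 58.7 mm

Model the wall as resistances in series:
R_inner film = 1/(h_i·A) = 1/(29.4×33.1) = 0.001028 K/W
R_mineral wool = L/(kA) = 0.021/(0.0402×33.1) = 0.01578 K/W
R_concrete block = L/(kA) = 0.085/(0.541×33.1) = 0.004747 K/W
Sum of the known resistances R_other = 0.02156 K/W
Required total resistance R_tot = ΔT/Q_allow = 23/613 = 0.03752 K/W
R_softwood = R_tot − R_other = 0.01596 K/W
L = R·k·A = 0.01596×0.111×33.1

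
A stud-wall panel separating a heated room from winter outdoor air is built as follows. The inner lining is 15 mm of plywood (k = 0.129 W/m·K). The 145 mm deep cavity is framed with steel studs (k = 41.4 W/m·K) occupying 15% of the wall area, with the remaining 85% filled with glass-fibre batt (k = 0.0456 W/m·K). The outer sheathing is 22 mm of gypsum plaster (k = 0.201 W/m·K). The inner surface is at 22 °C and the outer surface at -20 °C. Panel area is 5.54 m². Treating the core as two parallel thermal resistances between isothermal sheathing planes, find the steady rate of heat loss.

Q ≈ 935 W

Sheathing layers in series; stud and cavity paths in parallel between them.
R_inner = 0.015/(0.129×5.54) = 0.02099 K/W
R_stud  = 0.145/(41.4×0.15×5.54) = 0.004215 K/W
R_cav   = 0.145/(0.0456×0.85×5.54) = 0.6753 K/W
1/R_core = 1/R_stud + 1/R_cav → R_core = 0.004189 K/W
R_outer = 0.022/(0.201×5.54) = 0.01976 K/W
R_total = 0.04493 K/W
Q = ΔT/R_total = 42/0.04493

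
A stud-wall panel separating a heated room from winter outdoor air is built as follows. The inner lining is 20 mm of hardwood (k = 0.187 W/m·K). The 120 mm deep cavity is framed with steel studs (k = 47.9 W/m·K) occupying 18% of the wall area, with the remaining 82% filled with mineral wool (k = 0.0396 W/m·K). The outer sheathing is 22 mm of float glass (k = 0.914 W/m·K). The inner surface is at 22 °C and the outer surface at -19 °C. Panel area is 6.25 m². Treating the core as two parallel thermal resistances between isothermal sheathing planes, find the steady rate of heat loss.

Sheathing layers in series; stud and cavity paths in parallel between them.
R_inner = 0.02/(0.187×6.25) = 0.01711 K/W
R_stud  = 0.12/(47.9×0.18×6.25) = 0.002227 K/W
R_cav   = 0.12/(0.0396×0.82×6.25) = 0.5913 K/W
1/R_core = 1/R_stud + 1/R_cav → R_core = 0.002219 K/W
R_outer = 0.022/(0.914×6.25) = 0.003851 K/W
R_total = 0.02318 K/W
Q = ΔT/R_total = 41/0.02318

Q ≈ 1770 W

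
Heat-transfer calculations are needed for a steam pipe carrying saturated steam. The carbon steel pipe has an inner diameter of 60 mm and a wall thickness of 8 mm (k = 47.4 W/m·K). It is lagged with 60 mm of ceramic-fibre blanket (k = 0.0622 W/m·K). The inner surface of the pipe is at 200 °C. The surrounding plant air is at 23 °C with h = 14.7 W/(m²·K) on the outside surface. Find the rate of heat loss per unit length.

Treating each annulus and film as a series resistance:
R_carbon steel pipe wall = ln(38/30)/(2π×47.4×1) = 7.937×10^-4 K/W
R_ceramic-fibre blanket = ln(98/38)/(2π×0.0622×1) = 2.424 K/W
R_outer film = 1/(h_o·2πr_oL) = 1/(14.7×2π×0.098×1) = 0.1105 K/W
R_total = 2.535 K/W
Q = ΔT/R_total = 177/2.535

q′ ≈ 69.8 W/m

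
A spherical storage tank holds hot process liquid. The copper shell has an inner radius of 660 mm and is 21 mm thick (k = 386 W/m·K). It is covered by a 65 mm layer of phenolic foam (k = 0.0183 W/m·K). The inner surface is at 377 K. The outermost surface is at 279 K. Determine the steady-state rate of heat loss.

Radial (spherical) resistances in series:
R_copper shell = (1/0.66 − 1/0.681)/(4π×386) = 9.632×10^-6 K/W
R_phenolic foam = (1/0.681 − 1/0.746)/(4π×0.0183) = 0.5564 K/W
R_total = 0.5564 K/W
Q = ΔT/R_total = 98/0.5564

Q ≈ 176 W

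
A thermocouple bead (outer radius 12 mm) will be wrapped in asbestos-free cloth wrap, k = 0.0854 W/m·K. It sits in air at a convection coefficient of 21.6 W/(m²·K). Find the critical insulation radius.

For a sphere r_cr = 2k/h = 2×0.0854/21.6
r_cr = 7.91 mm; since the bare radius (12 mm) is above r_cr, any added insulation will reduce heat loss.

r_cr ≈ 7.91 mm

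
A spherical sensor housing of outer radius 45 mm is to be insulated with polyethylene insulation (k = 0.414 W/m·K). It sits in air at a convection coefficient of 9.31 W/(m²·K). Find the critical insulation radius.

r_cr ≈ 88.9 mm

For a sphere r_cr = 2k/h = 2×0.414/9.31
r_cr = 88.9 mm; since the bare radius (45 mm) is below r_cr, adding a thin layer of insulation will *increase* heat loss.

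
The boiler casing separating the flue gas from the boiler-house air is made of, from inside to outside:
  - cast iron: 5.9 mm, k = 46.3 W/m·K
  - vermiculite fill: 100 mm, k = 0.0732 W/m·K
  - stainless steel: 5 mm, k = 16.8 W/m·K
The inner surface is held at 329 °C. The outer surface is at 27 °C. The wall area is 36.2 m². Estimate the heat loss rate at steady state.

Using the resistance-network approach (series):
R_cast iron = L/(kA) = 0.0059/(46.3×36.2) = 3.52×10^-6 K/W
R_vermiculite fill = L/(kA) = 0.1/(0.0732×36.2) = 0.03774 K/W
R_stainless steel = L/(kA) = 0.005/(16.8×36.2) = 8.222×10^-6 K/W
R_total = 0.03775 K/W
Q = ΔT / R_total = 302 / 0.03775

Q ≈ 8000 W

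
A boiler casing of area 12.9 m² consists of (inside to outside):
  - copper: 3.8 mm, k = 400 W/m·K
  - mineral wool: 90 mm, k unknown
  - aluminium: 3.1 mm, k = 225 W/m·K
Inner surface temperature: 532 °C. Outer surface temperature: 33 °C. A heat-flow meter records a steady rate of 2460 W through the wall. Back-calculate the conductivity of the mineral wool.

k ≈ 0.0344 W/(m·K)

Series thermal resistances:
R_copper = L/(kA) = 0.0038/(400×12.9) = 7.364×10^-7 K/W
R_aluminium = L/(kA) = 0.0031/(225×12.9) = 1.068×10^-6 K/W
Sum of known resistances R_other = 1.804×10^-6 K/W
Total R = ΔT/Q = 499/2460 = 0.2028 K/W
R_mineral wool = R_total − R_other = 0.2028 K/W
k = L/(R·A) = 0.09/(0.2028×12.9)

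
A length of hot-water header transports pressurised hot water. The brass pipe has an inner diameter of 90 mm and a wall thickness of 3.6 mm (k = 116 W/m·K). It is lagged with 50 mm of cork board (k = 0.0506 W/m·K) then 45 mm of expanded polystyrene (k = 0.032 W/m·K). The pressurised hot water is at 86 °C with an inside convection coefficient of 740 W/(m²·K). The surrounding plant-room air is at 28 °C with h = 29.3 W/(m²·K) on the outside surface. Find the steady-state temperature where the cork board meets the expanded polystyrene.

Cylindrical conduction, so R = ln(r₂/r₁)/(2πkL) per layer, in series:
R_inner film = 1/(h_i·2πr₁L) = 1/(740×2π×0.045×1) = 0.004779 K/W
R_brass pipe wall = ln(48.6/45)/(2π×116×1) = 1.056×10^-4 K/W
R_cork board = ln(98.6/48.6)/(2π×0.0506×1) = 2.225 K/W
R_expanded polystyrene = ln(143.6/98.6)/(2π×0.032×1) = 1.87 K/W
R_outer film = 1/(h_o·2πr_oL) = 1/(29.3×2π×0.1436×1) = 0.03783 K/W
R_total = 4.138 K/W
Q = ΔT/R_total = 58/4.138
Q = 14 W/m
T_interface = T_inner − Q·ΣR(inner→interface) = 86 − 14×2.23

T ≈ 54.7 °C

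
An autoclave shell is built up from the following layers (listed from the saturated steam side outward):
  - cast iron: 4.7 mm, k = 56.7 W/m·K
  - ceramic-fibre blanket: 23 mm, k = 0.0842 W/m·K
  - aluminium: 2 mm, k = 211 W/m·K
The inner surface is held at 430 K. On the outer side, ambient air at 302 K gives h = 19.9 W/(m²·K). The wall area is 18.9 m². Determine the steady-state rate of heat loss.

Thermal resistances in series:
R_cast iron = L/(kA) = 0.0047/(56.7×18.9) = 4.386×10^-6 K/W
R_ceramic-fibre blanket = L/(kA) = 0.023/(0.0842×18.9) = 0.01445 K/W
R_aluminium = L/(kA) = 0.002/(211×18.9) = 5.015×10^-7 K/W
R_outer film = 1/(h_o·A) = 1/(19.9×18.9) = 0.002659 K/W
R_total = 0.01712 K/W
Q = ΔT / R_total = 128 / 0.01712

Q ≈ 7480 W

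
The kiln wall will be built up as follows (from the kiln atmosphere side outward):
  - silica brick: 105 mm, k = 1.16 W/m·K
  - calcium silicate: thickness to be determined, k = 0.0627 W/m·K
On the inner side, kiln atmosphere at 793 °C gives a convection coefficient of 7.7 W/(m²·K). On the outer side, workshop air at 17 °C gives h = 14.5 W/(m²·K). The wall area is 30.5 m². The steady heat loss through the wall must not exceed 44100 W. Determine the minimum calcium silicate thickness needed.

Model the wall as resistances in series:
R_inner film = 1/(h_i·A) = 1/(7.7×30.5) = 0.004258 K/W
R_silica brick = L/(kA) = 0.105/(1.16×30.5) = 0.002968 K/W
R_outer film = 1/(h_o·A) = 1/(14.5×30.5) = 0.002261 K/W
Sum of the known resistances R_other = 0.009487 K/W
Required total resistance R_tot = ΔT/Q_allow = 776/44100 = 0.0176 K/W
R_calcium silicate = R_tot − R_other = 0.008109 K/W
L = R·k·A = 0.008109×0.0627×30.5

L ≈ 15.5 mm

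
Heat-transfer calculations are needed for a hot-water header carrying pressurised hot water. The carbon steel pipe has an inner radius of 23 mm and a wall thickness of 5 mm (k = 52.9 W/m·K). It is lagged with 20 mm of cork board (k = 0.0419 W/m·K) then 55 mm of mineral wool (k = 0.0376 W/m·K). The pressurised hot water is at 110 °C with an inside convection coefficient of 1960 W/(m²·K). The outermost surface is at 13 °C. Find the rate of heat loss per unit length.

q′ ≈ 18.4 W/m

Radial resistances (cylindrical: R_cond = ln(r_o/r_i)/(2πkL), R_conv = 1/(h·2πrL)):
R_inner film = 1/(h_i·2πr₁L) = 1/(1960×2π×0.023×1) = 0.003531 K/W
R_carbon steel pipe wall = ln(28/23)/(2π×52.9×1) = 5.918×10^-4 K/W
R_cork board = ln(48/28)/(2π×0.0419×1) = 2.047 K/W
R_mineral wool = ln(103/48)/(2π×0.0376×1) = 3.232 K/W
R_total = 5.283 K/W
Q = ΔT/R_total = 97/5.283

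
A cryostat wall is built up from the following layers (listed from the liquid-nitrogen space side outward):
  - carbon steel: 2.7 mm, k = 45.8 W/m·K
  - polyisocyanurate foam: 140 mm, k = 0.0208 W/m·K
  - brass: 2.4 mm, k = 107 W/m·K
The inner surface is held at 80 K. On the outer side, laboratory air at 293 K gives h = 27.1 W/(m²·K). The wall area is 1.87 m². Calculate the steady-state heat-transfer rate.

Q ≈ 58.9 W

Thermal resistances in series:
R_carbon steel = L/(kA) = 0.0027/(45.8×1.87) = 3.153×10^-5 K/W
R_polyisocyanurate foam = L/(kA) = 0.14/(0.0208×1.87) = 3.599 K/W
R_brass = L/(kA) = 0.0024/(107×1.87) = 1.199×10^-5 K/W
R_outer film = 1/(h_o·A) = 1/(27.1×1.87) = 0.01973 K/W
R_total = 3.619 K/W
Q = ΔT / R_total = 213 / 3.619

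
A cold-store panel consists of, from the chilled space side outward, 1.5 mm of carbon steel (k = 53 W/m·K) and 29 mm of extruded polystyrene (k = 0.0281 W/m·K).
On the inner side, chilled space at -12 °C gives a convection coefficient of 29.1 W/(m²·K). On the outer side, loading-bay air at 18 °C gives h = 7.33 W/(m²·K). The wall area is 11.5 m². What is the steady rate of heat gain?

Q ≈ 287 W

Treating each layer as a thermal resistance in series:
R_inner film = 1/(h_i·A) = 1/(29.1×11.5) = 0.002988 K/W
R_carbon steel = L/(kA) = 0.0015/(53×11.5) = 2.461×10^-6 K/W
R_extruded polystyrene = L/(kA) = 0.029/(0.0281×11.5) = 0.08974 K/W
R_outer film = 1/(h_o·A) = 1/(7.33×11.5) = 0.01186 K/W
R_total = 0.1046 K/W
Q = ΔT / R_total = 30 / 0.1046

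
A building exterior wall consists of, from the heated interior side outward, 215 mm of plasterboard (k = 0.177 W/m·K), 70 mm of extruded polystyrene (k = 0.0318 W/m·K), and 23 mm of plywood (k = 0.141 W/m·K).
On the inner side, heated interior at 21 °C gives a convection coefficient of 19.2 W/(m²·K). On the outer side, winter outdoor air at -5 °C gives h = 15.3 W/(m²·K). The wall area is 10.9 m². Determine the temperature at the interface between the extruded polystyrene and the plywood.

T ≈ -3.39 °C

Model the wall as resistances in series:
R_inner film = 1/(h_i·A) = 1/(19.2×10.9) = 0.004778 K/W
R_plasterboard = L/(kA) = 0.215/(0.177×10.9) = 0.1114 K/W
R_extruded polystyrene = L/(kA) = 0.07/(0.0318×10.9) = 0.202 K/W
R_plywood = L/(kA) = 0.023/(0.141×10.9) = 0.01497 K/W
R_outer film = 1/(h_o·A) = 1/(15.3×10.9) = 0.005996 K/W
R_total = 0.3391 K/W;  Q = ΔT/R_total = 26/0.3391 = 76.67 W
T_interface = T_inner − Q·ΣR(inner→interface) = 21 − 76.7×0.3182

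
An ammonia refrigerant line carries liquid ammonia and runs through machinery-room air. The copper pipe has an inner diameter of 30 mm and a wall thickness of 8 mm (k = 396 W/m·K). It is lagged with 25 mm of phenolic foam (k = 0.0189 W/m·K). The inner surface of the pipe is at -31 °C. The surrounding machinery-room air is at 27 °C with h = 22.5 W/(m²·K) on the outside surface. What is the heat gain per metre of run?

q′ ≈ 9.14 W/m

Radial resistances (cylindrical: R_cond = ln(r_o/r_i)/(2πkL), R_conv = 1/(h·2πrL)):
R_copper pipe wall = ln(23/15)/(2π×396×1) = 1.718×10^-4 K/W
R_phenolic foam = ln(48/23)/(2π×0.0189×1) = 6.195 K/W
R_outer film = 1/(h_o·2πr_oL) = 1/(22.5×2π×0.048×1) = 0.1474 K/W
R_total = 6.343 K/W
Q = ΔT/R_total = 58/6.343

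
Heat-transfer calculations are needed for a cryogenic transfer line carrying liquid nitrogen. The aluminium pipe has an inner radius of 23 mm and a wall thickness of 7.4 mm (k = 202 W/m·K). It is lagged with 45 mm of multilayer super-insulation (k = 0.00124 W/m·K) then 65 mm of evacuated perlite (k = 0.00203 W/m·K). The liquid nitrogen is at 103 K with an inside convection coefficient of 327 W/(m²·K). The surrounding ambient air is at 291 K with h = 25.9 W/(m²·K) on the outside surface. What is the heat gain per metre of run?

q′ ≈ 1.14 W/m

Treating each annulus and film as a series resistance:
R_inner film = 1/(h_i·2πr₁L) = 1/(327×2π×0.023×1) = 0.02116 K/W
R_aluminium pipe wall = ln(30.4/23)/(2π×202×1) = 2.198×10^-4 K/W
R_multilayer super-insulation = ln(75.4/30.4)/(2π×0.00124×1) = 116.6 K/W
R_evacuated perlite = ln(140.4/75.4)/(2π×0.00203×1) = 48.74 K/W
R_outer film = 1/(h_o·2πr_oL) = 1/(25.9×2π×0.1404×1) = 0.04377 K/W
R_total = 165.4 K/W
Q = ΔT/R_total = 188/165.4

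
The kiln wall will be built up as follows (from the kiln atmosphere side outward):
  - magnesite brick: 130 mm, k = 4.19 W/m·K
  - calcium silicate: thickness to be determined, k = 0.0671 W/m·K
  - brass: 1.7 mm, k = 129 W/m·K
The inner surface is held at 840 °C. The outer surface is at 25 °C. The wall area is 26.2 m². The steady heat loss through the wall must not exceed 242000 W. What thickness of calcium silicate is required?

Series thermal resistances:
R_magnesite brick = L/(kA) = 0.13/(4.19×26.2) = 0.001184 K/W
R_brass = L/(kA) = 0.0017/(129×26.2) = 5.03×10^-7 K/W
Sum of the known resistances R_other = 0.001185 K/W
Required total resistance R_tot = ΔT/Q_allow = 815/242000 = 0.003368 K/W
R_calcium silicate = R_tot − R_other = 0.002183 K/W
L = R·k·A = 0.002183×0.0671×26.2

L ≈ 3.84 mm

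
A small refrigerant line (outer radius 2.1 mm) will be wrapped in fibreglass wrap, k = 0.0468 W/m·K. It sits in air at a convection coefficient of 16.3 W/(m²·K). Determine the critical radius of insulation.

For a cylinder r_cr = k/h = 0.0468/16.3
r_cr = 2.87 mm; since the bare radius (2.1 mm) is below r_cr, adding a thin layer of insulation will *increase* heat loss.

r_cr ≈ 2.87 mm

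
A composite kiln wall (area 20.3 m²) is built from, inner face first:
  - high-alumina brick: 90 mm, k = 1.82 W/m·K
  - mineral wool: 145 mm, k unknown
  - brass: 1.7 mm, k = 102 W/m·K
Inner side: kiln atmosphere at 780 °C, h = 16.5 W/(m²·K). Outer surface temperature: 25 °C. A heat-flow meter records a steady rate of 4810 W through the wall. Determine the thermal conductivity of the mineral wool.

Using the resistance-network approach (series):
R_inner film = 1/(h_i·A) = 1/(16.5×20.3) = 0.002986 K/W
R_high-alumina brick = L/(kA) = 0.09/(1.82×20.3) = 0.002436 K/W
R_brass = L/(kA) = 0.0017/(102×20.3) = 8.21×10^-7 K/W
Sum of known resistances R_other = 0.005422 K/W
Total R = ΔT/Q = 755/4810 = 0.157 K/W
R_mineral wool = R_total − R_other = 0.1515 K/W
k = L/(R·A) = 0.145/(0.1515×20.3)

k ≈ 0.0471 W/(m·K)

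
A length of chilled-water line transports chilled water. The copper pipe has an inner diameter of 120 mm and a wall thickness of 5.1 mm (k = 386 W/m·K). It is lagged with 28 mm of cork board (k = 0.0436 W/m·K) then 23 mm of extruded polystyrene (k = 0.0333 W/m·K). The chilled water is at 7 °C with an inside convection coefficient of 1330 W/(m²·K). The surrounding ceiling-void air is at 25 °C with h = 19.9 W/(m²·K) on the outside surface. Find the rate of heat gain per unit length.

Treating each annulus and film as a series resistance:
R_inner film = 1/(h_i·2πr₁L) = 1/(1330×2π×0.06×1) = 0.001994 K/W
R_copper pipe wall = ln(65.1/60)/(2π×386×1) = 3.364×10^-5 K/W
R_cork board = ln(93.1/65.1)/(2π×0.0436×1) = 1.306 K/W
R_extruded polystyrene = ln(116.1/93.1)/(2π×0.0333×1) = 1.055 K/W
R_outer film = 1/(h_o·2πr_oL) = 1/(19.9×2π×0.1161×1) = 0.06889 K/W
R_total = 2.432 K/W
Q = ΔT/R_total = 18/2.432

q′ ≈ 7.4 W/m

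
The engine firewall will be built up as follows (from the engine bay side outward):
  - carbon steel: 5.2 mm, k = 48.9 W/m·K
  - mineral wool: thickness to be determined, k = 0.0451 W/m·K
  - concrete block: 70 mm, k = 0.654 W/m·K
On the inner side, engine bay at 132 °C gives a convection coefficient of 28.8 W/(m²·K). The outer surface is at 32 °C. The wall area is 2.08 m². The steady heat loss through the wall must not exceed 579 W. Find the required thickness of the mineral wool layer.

Thermal resistances in series:
R_inner film = 1/(h_i·A) = 1/(28.8×2.08) = 0.01669 K/W
R_carbon steel = L/(kA) = 0.0052/(48.9×2.08) = 5.112×10^-5 K/W
R_concrete block = L/(kA) = 0.07/(0.654×2.08) = 0.05146 K/W
Sum of the known resistances R_other = 0.0682 K/W
Required total resistance R_tot = ΔT/Q_allow = 100/579 = 0.1727 K/W
R_mineral wool = R_tot − R_other = 0.1045 K/W
L = R·k·A = 0.1045×0.0451×2.08

L ≈ 9.8 mm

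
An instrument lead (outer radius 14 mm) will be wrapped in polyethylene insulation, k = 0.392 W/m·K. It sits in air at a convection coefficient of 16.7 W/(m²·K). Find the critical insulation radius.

For a cylinder r_cr = k/h = 0.392/16.7
r_cr = 23.5 mm; since the bare radius (14 mm) is below r_cr, adding a thin layer of insulation will *increase* heat loss.

r_cr ≈ 23.5 mm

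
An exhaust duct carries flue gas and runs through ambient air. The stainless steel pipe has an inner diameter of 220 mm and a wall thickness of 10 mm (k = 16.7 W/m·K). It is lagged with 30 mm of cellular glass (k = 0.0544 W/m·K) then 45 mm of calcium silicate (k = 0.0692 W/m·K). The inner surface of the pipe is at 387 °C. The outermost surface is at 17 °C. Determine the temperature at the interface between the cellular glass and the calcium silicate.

For a radial system each layer contributes R = ln(r_out/r_in)/(2πkL); films add R = 1/(hA).
R_stainless steel pipe wall = ln(120/110)/(2π×16.7×1) = 8.292×10^-4 K/W
R_cellular glass = ln(150/120)/(2π×0.0544×1) = 0.6528 K/W
R_calcium silicate = ln(195/150)/(2π×0.0692×1) = 0.6034 K/W
R_total = 1.257 K/W
Q = ΔT/R_total = 370/1.257
Q = 294 W/m
T_interface = T_inner − Q·ΣR(inner→interface) = 387 − 294×0.6537

T ≈ 195 °C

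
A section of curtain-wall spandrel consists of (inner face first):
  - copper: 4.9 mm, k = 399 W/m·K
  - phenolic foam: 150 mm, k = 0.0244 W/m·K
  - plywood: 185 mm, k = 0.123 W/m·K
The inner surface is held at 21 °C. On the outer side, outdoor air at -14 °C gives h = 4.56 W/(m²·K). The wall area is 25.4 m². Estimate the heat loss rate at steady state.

Q ≈ 113 W

Using the resistance-network approach (series):
R_copper = L/(kA) = 0.0049/(399×25.4) = 4.835×10^-7 K/W
R_phenolic foam = L/(kA) = 0.15/(0.0244×25.4) = 0.242 K/W
R_plywood = L/(kA) = 0.185/(0.123×25.4) = 0.05922 K/W
R_outer film = 1/(h_o·A) = 1/(4.56×25.4) = 0.008634 K/W
R_total = 0.3099 K/W
Q = ΔT / R_total = 35 / 0.3099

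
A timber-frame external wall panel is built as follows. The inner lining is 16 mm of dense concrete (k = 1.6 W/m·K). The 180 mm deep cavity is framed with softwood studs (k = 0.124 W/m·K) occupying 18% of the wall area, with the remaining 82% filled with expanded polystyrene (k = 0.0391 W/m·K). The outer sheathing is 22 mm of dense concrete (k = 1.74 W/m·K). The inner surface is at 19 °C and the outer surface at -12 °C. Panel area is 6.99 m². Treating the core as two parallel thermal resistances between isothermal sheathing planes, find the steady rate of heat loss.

Sheathing layers in series; stud and cavity paths in parallel between them.
R_inner = 0.016/(1.6×6.99) = 0.001431 K/W
R_stud  = 0.18/(0.124×0.18×6.99) = 1.154 K/W
R_cav   = 0.18/(0.0391×0.82×6.99) = 0.8032 K/W
1/R_core = 1/R_stud + 1/R_cav → R_core = 0.4735 K/W
R_outer = 0.022/(1.74×6.99) = 0.001809 K/W
R_total = 0.4768 K/W
Q = ΔT/R_total = 31/0.4768

Q ≈ 65 W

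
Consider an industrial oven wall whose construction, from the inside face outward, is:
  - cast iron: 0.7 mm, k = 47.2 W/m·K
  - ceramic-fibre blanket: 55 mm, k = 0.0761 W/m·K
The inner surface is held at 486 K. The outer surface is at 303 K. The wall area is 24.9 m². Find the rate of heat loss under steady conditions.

Q ≈ 6300 W

Series thermal resistances:
R_cast iron = L/(kA) = 0.0007/(47.2×24.9) = 5.956×10^-7 K/W
R_ceramic-fibre blanket = L/(kA) = 0.055/(0.0761×24.9) = 0.02903 K/W
R_total = 0.02903 K/W
Q = ΔT / R_total = 183 / 0.02903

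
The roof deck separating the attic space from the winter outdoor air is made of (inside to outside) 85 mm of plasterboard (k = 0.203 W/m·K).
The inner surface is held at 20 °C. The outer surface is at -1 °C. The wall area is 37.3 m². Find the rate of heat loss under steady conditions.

Q ≈ 1870 W

Series thermal resistances:
R_plasterboard = L/(kA) = 0.085/(0.203×37.3) = 0.01123 K/W
R_total = 0.01123 K/W
Q = ΔT / R_total = 21 / 0.01123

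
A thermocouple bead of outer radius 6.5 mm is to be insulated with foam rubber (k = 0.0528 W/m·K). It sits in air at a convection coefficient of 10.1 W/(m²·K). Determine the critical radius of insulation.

For a sphere r_cr = 2k/h = 2×0.0528/10.1
r_cr = 10.5 mm; since the bare radius (6.5 mm) is below r_cr, adding a thin layer of insulation will *increase* heat loss.

r_cr ≈ 10.5 mm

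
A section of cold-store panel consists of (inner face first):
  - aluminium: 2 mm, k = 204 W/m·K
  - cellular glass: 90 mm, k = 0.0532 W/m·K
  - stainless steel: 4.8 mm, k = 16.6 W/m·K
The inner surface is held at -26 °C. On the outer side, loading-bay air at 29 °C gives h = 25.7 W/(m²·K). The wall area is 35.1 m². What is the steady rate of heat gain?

Using the resistance-network approach (series):
R_aluminium = L/(kA) = 0.002/(204×35.1) = 2.793×10^-7 K/W
R_cellular glass = L/(kA) = 0.09/(0.0532×35.1) = 0.0482 K/W
R_stainless steel = L/(kA) = 0.0048/(16.6×35.1) = 8.238×10^-6 K/W
R_outer film = 1/(h_o·A) = 1/(25.7×35.1) = 0.001109 K/W
R_total = 0.04931 K/W
Q = ΔT / R_total = 55 / 0.04931

Q ≈ 1120 W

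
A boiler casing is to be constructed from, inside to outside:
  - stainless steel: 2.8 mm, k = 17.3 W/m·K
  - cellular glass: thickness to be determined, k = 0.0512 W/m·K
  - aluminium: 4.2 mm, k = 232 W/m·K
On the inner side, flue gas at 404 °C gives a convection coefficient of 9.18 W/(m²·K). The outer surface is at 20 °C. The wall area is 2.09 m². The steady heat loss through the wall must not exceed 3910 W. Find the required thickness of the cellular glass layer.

L ≈ 4.92 mm

Series thermal resistances:
R_inner film = 1/(h_i·A) = 1/(9.18×2.09) = 0.05212 K/W
R_stainless steel = L/(kA) = 0.0028/(17.3×2.09) = 7.744×10^-5 K/W
R_aluminium = L/(kA) = 0.0042/(232×2.09) = 8.662×10^-6 K/W
Sum of the known resistances R_other = 0.05221 K/W
Required total resistance R_tot = ΔT/Q_allow = 384/3910 = 0.09821 K/W
R_cellular glass = R_tot − R_other = 0.046 K/W
L = R·k·A = 0.046×0.0512×2.09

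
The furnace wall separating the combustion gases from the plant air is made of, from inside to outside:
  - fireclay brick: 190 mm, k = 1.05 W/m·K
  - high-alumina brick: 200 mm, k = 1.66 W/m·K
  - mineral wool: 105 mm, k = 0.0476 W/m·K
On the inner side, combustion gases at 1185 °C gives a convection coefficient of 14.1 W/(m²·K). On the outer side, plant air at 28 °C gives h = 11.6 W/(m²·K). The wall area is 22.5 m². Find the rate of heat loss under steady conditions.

Series thermal resistances:
R_inner film = 1/(h_i·A) = 1/(14.1×22.5) = 0.003152 K/W
R_fireclay brick = L/(kA) = 0.19/(1.05×22.5) = 0.008042 K/W
R_high-alumina brick = L/(kA) = 0.2/(1.66×22.5) = 0.005355 K/W
R_mineral wool = L/(kA) = 0.105/(0.0476×22.5) = 0.09804 K/W
R_outer film = 1/(h_o·A) = 1/(11.6×22.5) = 0.003831 K/W
R_total = 0.1184 K/W
Q = ΔT / R_total = 1157 / 0.1184

Q ≈ 9770 W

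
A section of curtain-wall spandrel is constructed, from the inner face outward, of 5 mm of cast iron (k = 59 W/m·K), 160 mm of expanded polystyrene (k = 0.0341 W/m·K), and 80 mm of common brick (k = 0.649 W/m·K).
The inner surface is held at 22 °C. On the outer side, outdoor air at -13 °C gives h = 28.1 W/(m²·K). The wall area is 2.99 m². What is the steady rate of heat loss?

Q ≈ 21.6 W

Series thermal resistances:
R_cast iron = L/(kA) = 0.005/(59×2.99) = 2.834×10^-5 K/W
R_expanded polystyrene = L/(kA) = 0.16/(0.0341×2.99) = 1.569 K/W
R_common brick = L/(kA) = 0.08/(0.649×2.99) = 0.04123 K/W
R_outer film = 1/(h_o·A) = 1/(28.1×2.99) = 0.0119 K/W
R_total = 1.622 K/W
Q = ΔT / R_total = 35 / 1.622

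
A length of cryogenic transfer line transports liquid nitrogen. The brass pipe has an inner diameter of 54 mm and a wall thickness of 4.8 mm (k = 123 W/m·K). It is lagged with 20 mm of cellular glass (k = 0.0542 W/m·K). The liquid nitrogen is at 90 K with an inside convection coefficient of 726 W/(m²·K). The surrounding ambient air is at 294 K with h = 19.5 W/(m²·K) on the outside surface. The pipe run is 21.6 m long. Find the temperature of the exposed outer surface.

For a radial system each layer contributes R = ln(r_out/r_in)/(2πkL); films add R = 1/(hA).
R_inner film = 1/(h_i·2πr₁L) = 1/(726×2π×0.027×21.6) = 3.759×10^-4 K/W
R_brass pipe wall = ln(31.8/27)/(2π×123×21.6) = 9.802×10^-6 K/W
R_cellular glass = ln(51.8/31.8)/(2π×0.0542×21.6) = 0.06633 K/W
R_outer film = 1/(h_o·2πr_oL) = 1/(19.5×2π×0.0518×21.6) = 0.007295 K/W
R_total = 0.07401 K/W
Q = ΔT/R_total = 204/0.07401
Q = 2760 W
T_interface = T_inner + Q·ΣR(inner→interface) = 90 + 2760×0.06672

T ≈ 274 K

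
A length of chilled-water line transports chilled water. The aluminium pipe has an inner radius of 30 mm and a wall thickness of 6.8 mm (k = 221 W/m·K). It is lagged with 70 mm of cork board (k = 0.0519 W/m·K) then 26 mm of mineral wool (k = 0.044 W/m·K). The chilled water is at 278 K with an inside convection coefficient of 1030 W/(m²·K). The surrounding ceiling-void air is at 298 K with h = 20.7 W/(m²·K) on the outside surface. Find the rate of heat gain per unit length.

Treating each annulus and film as a series resistance:
R_inner film = 1/(h_i·2πr₁L) = 1/(1030×2π×0.03×1) = 0.005151 K/W
R_aluminium pipe wall = ln(36.8/30)/(2π×221×1) = 1.471×10^-4 K/W
R_cork board = ln(106.8/36.8)/(2π×0.0519×1) = 3.267 K/W
R_mineral wool = ln(132.8/106.8)/(2π×0.044×1) = 0.7881 K/W
R_outer film = 1/(h_o·2πr_oL) = 1/(20.7×2π×0.1328×1) = 0.0579 K/W
R_total = 4.119 K/W
Q = ΔT/R_total = 20/4.119

q′ ≈ 4.86 W/m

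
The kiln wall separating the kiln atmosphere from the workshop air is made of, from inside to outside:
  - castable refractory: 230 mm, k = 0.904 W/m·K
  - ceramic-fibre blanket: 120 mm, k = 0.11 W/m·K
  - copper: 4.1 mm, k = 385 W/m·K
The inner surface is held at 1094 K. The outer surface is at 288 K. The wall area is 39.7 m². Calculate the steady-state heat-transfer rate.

Model the wall as resistances in series:
R_castable refractory = L/(kA) = 0.23/(0.904×39.7) = 0.006409 K/W
R_ceramic-fibre blanket = L/(kA) = 0.12/(0.11×39.7) = 0.02748 K/W
R_copper = L/(kA) = 0.0041/(385×39.7) = 2.682×10^-7 K/W
R_total = 0.03389 K/W
Q = ΔT / R_total = 806 / 0.03389

Q ≈ 23800 W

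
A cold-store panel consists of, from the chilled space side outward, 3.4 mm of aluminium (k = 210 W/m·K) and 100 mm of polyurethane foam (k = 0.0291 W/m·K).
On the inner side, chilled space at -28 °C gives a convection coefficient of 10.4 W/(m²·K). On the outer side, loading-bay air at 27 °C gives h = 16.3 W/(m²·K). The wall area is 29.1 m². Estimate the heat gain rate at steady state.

Q ≈ 445 W

Model the wall as resistances in series:
R_inner film = 1/(h_i·A) = 1/(10.4×29.1) = 0.003304 K/W
R_aluminium = L/(kA) = 0.0034/(210×29.1) = 5.564×10^-7 K/W
R_polyurethane foam = L/(kA) = 0.1/(0.0291×29.1) = 0.1181 K/W
R_outer film = 1/(h_o·A) = 1/(16.3×29.1) = 0.002108 K/W
R_total = 0.1235 K/W
Q = ΔT / R_total = 55 / 0.1235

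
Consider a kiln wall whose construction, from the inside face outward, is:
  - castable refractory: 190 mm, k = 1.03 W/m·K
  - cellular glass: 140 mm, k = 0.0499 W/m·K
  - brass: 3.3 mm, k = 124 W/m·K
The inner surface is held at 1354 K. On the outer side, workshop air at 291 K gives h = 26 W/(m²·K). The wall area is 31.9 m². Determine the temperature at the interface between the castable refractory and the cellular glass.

Treating each layer as a thermal resistance in series:
R_castable refractory = L/(kA) = 0.19/(1.03×31.9) = 0.005783 K/W
R_cellular glass = L/(kA) = 0.14/(0.0499×31.9) = 0.08795 K/W
R_brass = L/(kA) = 0.0033/(124×31.9) = 8.343×10^-7 K/W
R_outer film = 1/(h_o·A) = 1/(26×31.9) = 0.001206 K/W
R_total = 0.09494 K/W;  Q = ΔT/R_total = 1063/0.09494 = 11200 W
T_interface = T_inner − Q·ΣR(inner→interface) = 1354 − 11200×0.005783

T ≈ 1290 K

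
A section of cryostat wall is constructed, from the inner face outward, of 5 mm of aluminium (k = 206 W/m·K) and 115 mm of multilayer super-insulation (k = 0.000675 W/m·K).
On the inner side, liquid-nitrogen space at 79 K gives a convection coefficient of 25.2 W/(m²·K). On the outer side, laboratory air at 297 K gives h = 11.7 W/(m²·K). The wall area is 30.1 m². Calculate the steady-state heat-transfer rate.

Series thermal resistances:
R_inner film = 1/(h_i·A) = 1/(25.2×30.1) = 0.001318 K/W
R_aluminium = L/(kA) = 0.005/(206×30.1) = 8.064×10^-7 K/W
R_multilayer super-insulation = L/(kA) = 0.115/(0.000675×30.1) = 5.66 K/W
R_outer film = 1/(h_o·A) = 1/(11.7×30.1) = 0.00284 K/W
R_total = 5.664 K/W
Q = ΔT / R_total = 218 / 5.664

Q ≈ 38.5 W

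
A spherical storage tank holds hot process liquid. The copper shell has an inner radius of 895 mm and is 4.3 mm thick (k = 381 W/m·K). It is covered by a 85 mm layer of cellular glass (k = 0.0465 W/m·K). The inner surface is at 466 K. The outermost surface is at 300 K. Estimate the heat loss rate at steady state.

Q ≈ 1010 W

Each spherical layer contributes R = (1/r_i − 1/r_o)/(4πk):
R_copper shell = (1/0.895 − 1/0.8993)/(4π×381) = 1.116×10^-6 K/W
R_cellular glass = (1/0.8993 − 1/0.9843)/(4π×0.0465) = 0.1643 K/W
R_total = 0.1643 K/W
Q = ΔT/R_total = 166/0.1643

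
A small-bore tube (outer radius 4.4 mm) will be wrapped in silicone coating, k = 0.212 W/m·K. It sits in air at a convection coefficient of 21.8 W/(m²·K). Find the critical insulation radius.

For a cylinder r_cr = k/h = 0.212/21.8
r_cr = 9.72 mm; since the bare radius (4.4 mm) is below r_cr, adding a thin layer of insulation will *increase* heat loss.

r_cr ≈ 9.72 mm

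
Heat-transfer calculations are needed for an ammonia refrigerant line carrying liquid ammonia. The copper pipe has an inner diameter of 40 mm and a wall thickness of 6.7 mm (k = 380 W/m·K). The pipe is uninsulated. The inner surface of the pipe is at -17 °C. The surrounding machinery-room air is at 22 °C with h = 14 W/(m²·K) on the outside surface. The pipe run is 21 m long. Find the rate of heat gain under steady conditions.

Per-layer cylindrical resistances, series-summed:
R_copper pipe wall = ln(26.7/20)/(2π×380×21) = 5.763×10^-6 K/W
R_outer film = 1/(h_o·2πr_oL) = 1/(14×2π×0.0267×21) = 0.02028 K/W
R_total = 0.02028 K/W
Q = ΔT/R_total = 39/0.02028

Q ≈ 1920 W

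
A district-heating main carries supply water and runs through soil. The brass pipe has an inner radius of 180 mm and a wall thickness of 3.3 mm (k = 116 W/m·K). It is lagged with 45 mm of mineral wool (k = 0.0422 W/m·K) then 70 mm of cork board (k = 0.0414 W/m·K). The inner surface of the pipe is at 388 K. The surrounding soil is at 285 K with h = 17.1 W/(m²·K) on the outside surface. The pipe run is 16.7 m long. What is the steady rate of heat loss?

Q ≈ 911 W

Radial resistances (cylindrical: R_cond = ln(r_o/r_i)/(2πkL), R_conv = 1/(h·2πrL)):
R_brass pipe wall = ln(183.3/180)/(2π×116×16.7) = 1.493×10^-6 K/W
R_mineral wool = ln(228.3/183.3)/(2π×0.0422×16.7) = 0.04958 K/W
R_cork board = ln(298.3/228.3)/(2π×0.0414×16.7) = 0.06156 K/W
R_outer film = 1/(h_o·2πr_oL) = 1/(17.1×2π×0.2983×16.7) = 0.001868 K/W
R_total = 0.113 K/W
Q = ΔT/R_total = 103/0.113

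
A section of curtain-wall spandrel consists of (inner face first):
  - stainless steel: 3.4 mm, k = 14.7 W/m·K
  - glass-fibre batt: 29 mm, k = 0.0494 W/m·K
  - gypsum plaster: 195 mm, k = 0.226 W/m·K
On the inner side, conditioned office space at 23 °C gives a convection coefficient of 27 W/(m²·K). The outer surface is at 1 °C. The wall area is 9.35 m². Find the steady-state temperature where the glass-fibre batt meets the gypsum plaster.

Thermal resistances in series:
R_inner film = 1/(h_i·A) = 1/(27×9.35) = 0.003961 K/W
R_stainless steel = L/(kA) = 0.0034/(14.7×9.35) = 2.474×10^-5 K/W
R_glass-fibre batt = L/(kA) = 0.029/(0.0494×9.35) = 0.06279 K/W
R_gypsum plaster = L/(kA) = 0.195/(0.226×9.35) = 0.09228 K/W
R_total = 0.1591 K/W;  Q = ΔT/R_total = 22/0.1591 = 138.3 W
T_interface = T_inner − Q·ΣR(inner→interface) = 23 − 138×0.06677

T ≈ 13.8 °C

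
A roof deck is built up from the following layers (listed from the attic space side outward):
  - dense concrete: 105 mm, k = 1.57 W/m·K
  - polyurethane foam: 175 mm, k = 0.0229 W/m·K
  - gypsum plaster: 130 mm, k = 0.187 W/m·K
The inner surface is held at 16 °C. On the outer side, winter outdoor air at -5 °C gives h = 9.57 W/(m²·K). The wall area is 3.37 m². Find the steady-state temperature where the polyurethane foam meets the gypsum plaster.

Series thermal resistances:
R_dense concrete = L/(kA) = 0.105/(1.57×3.37) = 0.01985 K/W
R_polyurethane foam = L/(kA) = 0.175/(0.0229×3.37) = 2.268 K/W
R_gypsum plaster = L/(kA) = 0.13/(0.187×3.37) = 0.2063 K/W
R_outer film = 1/(h_o·A) = 1/(9.57×3.37) = 0.03101 K/W
R_total = 2.525 K/W;  Q = ΔT/R_total = 21/2.525 = 8.318 W
T_interface = T_inner − Q·ΣR(inner→interface) = 16 − 8.32×2.287

T ≈ -3.03 °C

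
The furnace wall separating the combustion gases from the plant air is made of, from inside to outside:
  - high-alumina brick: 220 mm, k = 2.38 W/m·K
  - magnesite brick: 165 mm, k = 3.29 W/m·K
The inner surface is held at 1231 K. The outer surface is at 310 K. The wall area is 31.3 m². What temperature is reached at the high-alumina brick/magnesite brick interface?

Thermal resistances in series:
R_high-alumina brick = L/(kA) = 0.22/(2.38×31.3) = 0.002953 K/W
R_magnesite brick = L/(kA) = 0.165/(3.29×31.3) = 0.001602 K/W
R_total = 0.004556 K/W;  Q = ΔT/R_total = 921/0.004556 = 202200 W
T_interface = T_inner − Q·ΣR(inner→interface) = 1231 − 202000×0.002953

T ≈ 634 K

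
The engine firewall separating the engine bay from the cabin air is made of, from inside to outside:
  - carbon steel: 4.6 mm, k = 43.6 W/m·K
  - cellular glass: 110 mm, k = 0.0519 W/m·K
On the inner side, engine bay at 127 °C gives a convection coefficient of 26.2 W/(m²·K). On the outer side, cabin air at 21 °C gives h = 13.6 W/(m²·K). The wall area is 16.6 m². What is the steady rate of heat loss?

Q ≈ 789 W

Model the wall as resistances in series:
R_inner film = 1/(h_i·A) = 1/(26.2×16.6) = 0.002299 K/W
R_carbon steel = L/(kA) = 0.0046/(43.6×16.6) = 6.356×10^-6 K/W
R_cellular glass = L/(kA) = 0.11/(0.0519×16.6) = 0.1277 K/W
R_outer film = 1/(h_o·A) = 1/(13.6×16.6) = 0.004429 K/W
R_total = 0.1344 K/W
Q = ΔT / R_total = 106 / 0.1344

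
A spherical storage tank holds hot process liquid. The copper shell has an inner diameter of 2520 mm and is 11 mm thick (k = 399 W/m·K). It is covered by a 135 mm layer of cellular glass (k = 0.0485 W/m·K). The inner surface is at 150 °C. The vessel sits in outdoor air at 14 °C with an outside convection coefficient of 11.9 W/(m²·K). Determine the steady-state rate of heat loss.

Q ≈ 1070 W

For a spherical shell R = (1/r₁ − 1/r₂)/(4πk); film R = 1/(h·4πr²). In series:
R_copper shell = (1/1.26 − 1/1.271)/(4π×399) = 1.37×10^-6 K/W
R_cellular glass = (1/1.271 − 1/1.406)/(4π×0.0485) = 0.124 K/W
R_outer film = 1/(h·4πr_o²) = 1/(11.9×4π×1.406²) = 0.003383 K/W
R_total = 0.1273 K/W
Q = ΔT/R_total = 136/0.1273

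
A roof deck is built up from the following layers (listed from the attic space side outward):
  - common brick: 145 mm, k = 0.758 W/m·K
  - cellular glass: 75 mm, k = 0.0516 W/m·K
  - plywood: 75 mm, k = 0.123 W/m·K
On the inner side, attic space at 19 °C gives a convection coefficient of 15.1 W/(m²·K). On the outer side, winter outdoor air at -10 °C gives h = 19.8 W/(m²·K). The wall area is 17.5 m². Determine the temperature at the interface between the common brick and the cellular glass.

T ≈ 15.9 °C

Model the wall as resistances in series:
R_inner film = 1/(h_i·A) = 1/(15.1×17.5) = 0.003784 K/W
R_common brick = L/(kA) = 0.145/(0.758×17.5) = 0.01093 K/W
R_cellular glass = L/(kA) = 0.075/(0.0516×17.5) = 0.08306 K/W
R_plywood = L/(kA) = 0.075/(0.123×17.5) = 0.03484 K/W
R_outer film = 1/(h_o·A) = 1/(19.8×17.5) = 0.002886 K/W
R_total = 0.1355 K/W;  Q = ΔT/R_total = 29/0.1355 = 214 W
T_interface = T_inner − Q·ΣR(inner→interface) = 19 − 214×0.01472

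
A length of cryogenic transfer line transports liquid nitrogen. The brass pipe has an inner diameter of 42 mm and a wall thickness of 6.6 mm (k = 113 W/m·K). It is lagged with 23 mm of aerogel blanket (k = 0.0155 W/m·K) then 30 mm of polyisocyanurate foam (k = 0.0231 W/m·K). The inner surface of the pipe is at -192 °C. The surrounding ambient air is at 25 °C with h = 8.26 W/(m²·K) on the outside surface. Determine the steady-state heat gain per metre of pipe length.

Radial resistances (cylindrical: R_cond = ln(r_o/r_i)/(2πkL), R_conv = 1/(h·2πrL)):
R_brass pipe wall = ln(27.6/21)/(2π×113×1) = 3.849×10^-4 K/W
R_aerogel blanket = ln(50.6/27.6)/(2π×0.0155×1) = 6.224 K/W
R_polyisocyanurate foam = ln(80.6/50.6)/(2π×0.0231×1) = 3.208 K/W
R_outer film = 1/(h_o·2πr_oL) = 1/(8.26×2π×0.0806×1) = 0.2391 K/W
R_total = 9.671 K/W
Q = ΔT/R_total = 217/9.671

q′ ≈ 22.4 W/m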